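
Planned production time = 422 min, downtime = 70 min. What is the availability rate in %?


Formula: Availability = (Planned Time - Downtime) / Planned Time * 100
Uptime = 422 - 70 = 352 min
Availability = 352 / 422 * 100 = 83.4%

83.4%


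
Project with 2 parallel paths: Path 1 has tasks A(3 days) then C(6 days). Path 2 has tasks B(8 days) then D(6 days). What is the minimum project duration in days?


Path 1 = 3 + 6 = 9 days
Path 2 = 8 + 6 = 14 days
Duration = max(9, 14) = 14 days

14 days


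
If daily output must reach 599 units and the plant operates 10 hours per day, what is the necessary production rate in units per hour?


Formula: Production Rate = Daily Demand / Available Hours
Rate = 599 units/day / 10 hours/day
Rate = 59.9 units/hour

59.9 units/hour


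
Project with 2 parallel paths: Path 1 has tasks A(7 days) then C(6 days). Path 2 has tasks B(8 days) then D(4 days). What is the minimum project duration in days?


Path 1 = 7 + 6 = 13 days
Path 2 = 8 + 4 = 12 days
Duration = max(13, 12) = 13 days

13 days


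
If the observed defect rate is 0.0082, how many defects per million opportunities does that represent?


DPMO = defect_rate * 1000000 = 0.0082 * 1000000

8200


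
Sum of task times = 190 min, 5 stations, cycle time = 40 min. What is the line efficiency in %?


Formula: Efficiency = Sum of Task Times / (N_stations * CT) * 100
Total station capacity = 5 stations * 40 min = 200 min
Efficiency = 190 / 200 * 100 = 95.0%

95.0%


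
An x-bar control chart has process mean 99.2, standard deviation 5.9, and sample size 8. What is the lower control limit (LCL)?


LCL = 99.2 - 3 * 5.9 / sqrt(8)

92.94


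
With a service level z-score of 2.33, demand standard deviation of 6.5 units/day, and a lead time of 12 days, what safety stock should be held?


Formula: SS = z * sigma_d * sqrt(LT)
sqrt(LT) = sqrt(12) = 3.4641
SS = 2.33 * 6.5 * 3.4641
SS = 52.5 units

52.5 units


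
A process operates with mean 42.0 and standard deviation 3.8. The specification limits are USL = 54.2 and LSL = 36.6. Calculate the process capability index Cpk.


Cpu = (54.2 - 42.0) / (3 * 3.8) = 1.07
Cpl = (42.0 - 36.6) / (3 * 3.8) = 0.47
Cpk = min(1.07, 0.47) = 0.47

0.47


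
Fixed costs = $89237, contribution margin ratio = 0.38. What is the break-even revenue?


Formula: BER = Fixed Costs / Contribution Margin Ratio
BER = $89237 / 0.38
BER = $234834.21 (to the nearest cent)

$234834.21


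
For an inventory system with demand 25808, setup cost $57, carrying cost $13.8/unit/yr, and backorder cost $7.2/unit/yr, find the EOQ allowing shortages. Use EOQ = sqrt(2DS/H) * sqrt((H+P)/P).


Formula: EOQ* = sqrt(2DS/H) * sqrt((H+P)/P)
Base EOQ = sqrt(2*25808*57/13.8) = 461.73 units
Correction = sqrt((13.8+7.2)/7.2) = 1.70783
EOQ* = 461.73 * 1.70783 = 788.6 units

788.6 units


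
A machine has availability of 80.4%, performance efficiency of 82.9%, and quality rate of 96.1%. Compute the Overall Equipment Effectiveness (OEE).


Formula: OEE = Availability * Performance * Quality / 10000
A * P = 80.4% * 82.9% / 100 = 66.65%
OEE = 66.65% * 96.1% / 100 = 64.1%

64.1%


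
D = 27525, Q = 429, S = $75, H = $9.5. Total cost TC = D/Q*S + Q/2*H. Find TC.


TC = 27525/429 * 75 + 429/2 * 9.5

$6849.81


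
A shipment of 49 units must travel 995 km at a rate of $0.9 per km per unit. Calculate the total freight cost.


TC = dist * cost * units = 995 * 0.9 * 49 = $43879.50

$43879.50


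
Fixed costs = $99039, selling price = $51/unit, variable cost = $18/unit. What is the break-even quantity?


Formula: BEQ = Fixed Costs / (Price - Variable Cost)
Contribution margin = $51 - $18 = $33/unit
BEQ = ceil($99039 / $33/unit) = ceil(3001.18) = 3002 units

3002 units


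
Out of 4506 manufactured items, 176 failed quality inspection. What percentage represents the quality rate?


Formula: Quality Rate = Good Pieces / Total Pieces * 100
Good pieces = 4506 - 176 = 4330
QR = 4330 / 4506 * 100 = 96.1%

96.1%


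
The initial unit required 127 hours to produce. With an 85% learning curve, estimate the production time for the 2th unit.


Formula: T_n = T_1 * (learning_rate)^(log2(n)) where learning_rate = rate/100
Doublings = log2(2) = 1
T_n = 127 * 0.85^1
T_n = 127 * 0.85 = 108.0 hours

108.0 hours


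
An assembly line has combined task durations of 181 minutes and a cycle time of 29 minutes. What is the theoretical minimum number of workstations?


Formula: N_min = ceil(Sum of Task Times / Cycle Time)
N_min = ceil(181 min / 29 min) = ceil(6.2414)
N_min = 7 stations

7


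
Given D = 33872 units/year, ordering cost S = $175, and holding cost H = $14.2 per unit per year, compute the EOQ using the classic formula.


Formula: EOQ = sqrt(2 * D * S / H)
Numerator: 2 * 33872 * 175 = 11855200
2DS/H = 11855200 / 14.2 = 834873.2
EOQ = sqrt(834873.2) = 913.7 units

913.7 units


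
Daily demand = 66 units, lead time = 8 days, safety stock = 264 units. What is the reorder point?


Formula: ROP = (Daily Demand * Lead Time) + Safety Stock
Demand during lead time = 66 * 8 = 528 units
ROP = 528 + 264 = 792 units

792 units


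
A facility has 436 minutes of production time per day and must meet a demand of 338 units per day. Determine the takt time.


Formula: Takt Time = Available Production Time / Customer Demand
Takt = 436 min/day / 338 units/day
Takt = 1.29 min/unit

1.29 min/unit


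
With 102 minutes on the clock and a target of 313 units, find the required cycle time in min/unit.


Formula: CT = Available Time / Number of Units
CT = 102 min / 313 units
CT = 0.33 min/unit

0.33 min/unit


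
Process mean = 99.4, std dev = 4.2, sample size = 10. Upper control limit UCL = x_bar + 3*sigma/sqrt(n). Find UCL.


UCL = 99.4 + 3 * 4.2 / sqrt(10)

103.38


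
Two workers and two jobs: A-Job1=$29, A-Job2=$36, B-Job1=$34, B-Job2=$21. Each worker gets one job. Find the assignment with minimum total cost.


Option 1: A->1 + B->2 = $29 + $21 = $50
Option 2: A->2 + B->1 = $36 + $34 = $70
Min cost = min($50, $70) = $50

$50


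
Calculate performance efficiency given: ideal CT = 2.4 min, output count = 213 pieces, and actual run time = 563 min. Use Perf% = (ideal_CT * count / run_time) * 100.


Formula: Performance = (Ideal CT * Total Count) / Run Time * 100
Ideal output time = 2.4 * 213 = 511.2 min
Performance = 511.2 / 563 * 100 = 90.8%

90.8%


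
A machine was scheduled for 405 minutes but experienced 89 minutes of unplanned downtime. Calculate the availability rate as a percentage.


Formula: Availability = (Planned Time - Downtime) / Planned Time * 100
Uptime = 405 - 89 = 316 min
Availability = 316 / 405 * 100 = 78.0%

78.0%


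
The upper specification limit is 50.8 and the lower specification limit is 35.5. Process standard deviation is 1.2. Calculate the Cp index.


Cp = (50.8 - 35.5) / (6 * 1.2)

2.13


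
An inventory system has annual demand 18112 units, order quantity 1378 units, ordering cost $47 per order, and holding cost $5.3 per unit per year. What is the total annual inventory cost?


TC = 18112/1378 * 47 + 1378/2 * 5.3

$4269.45


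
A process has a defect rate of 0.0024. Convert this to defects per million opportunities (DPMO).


DPMO = defect_rate * 1000000 = 0.0024 * 1000000

2400


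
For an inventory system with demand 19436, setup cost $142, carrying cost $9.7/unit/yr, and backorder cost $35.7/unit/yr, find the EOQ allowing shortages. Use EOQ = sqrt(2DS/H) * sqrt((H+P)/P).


Formula: EOQ* = sqrt(2DS/H) * sqrt((H+P)/P)
Base EOQ = sqrt(2*19436*142/9.7) = 754.36 units
Correction = sqrt((9.7+35.7)/35.7) = 1.1277
EOQ* = 754.36 * 1.1277 = 850.7 units

850.7 units


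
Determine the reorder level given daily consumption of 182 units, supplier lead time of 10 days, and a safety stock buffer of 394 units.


Formula: ROP = (Daily Demand * Lead Time) + Safety Stock
Demand during lead time = 182 * 10 = 1820 units
ROP = 1820 + 394 = 2214 units

2214 units


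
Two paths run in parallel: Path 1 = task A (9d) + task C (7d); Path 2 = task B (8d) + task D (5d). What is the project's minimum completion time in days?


Path 1 = 9 + 7 = 16 days
Path 2 = 8 + 5 = 13 days
Duration = max(16, 13) = 16 days

16 days


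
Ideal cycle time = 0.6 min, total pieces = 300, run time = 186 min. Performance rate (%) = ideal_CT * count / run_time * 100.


Formula: Performance = (Ideal CT * Total Count) / Run Time * 100
Ideal output time = 0.6 * 300 = 180.0 min
Performance = 180.0 / 186 * 100 = 96.8%

96.8%


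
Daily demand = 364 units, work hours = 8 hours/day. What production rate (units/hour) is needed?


Formula: Production Rate = Daily Demand / Available Hours
Rate = 364 units/day / 8 hours/day
Rate = 45.5 units/hour

45.5 units/hour


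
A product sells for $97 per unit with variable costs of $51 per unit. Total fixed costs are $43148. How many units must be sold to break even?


Formula: BEQ = Fixed Costs / (Price - Variable Cost)
Contribution margin = $97 - $51 = $46/unit
BEQ = ceil($43148 / $46/unit) = ceil(938.0) = 938 units

938 units


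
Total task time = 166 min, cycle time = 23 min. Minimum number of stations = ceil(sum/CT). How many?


Formula: N_min = ceil(Sum of Task Times / Cycle Time)
N_min = ceil(166 min / 23 min) = ceil(7.2174)
N_min = 8 stations

8


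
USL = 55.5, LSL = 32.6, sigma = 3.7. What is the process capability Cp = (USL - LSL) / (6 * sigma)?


Cp = (55.5 - 32.6) / (6 * 3.7)

1.03


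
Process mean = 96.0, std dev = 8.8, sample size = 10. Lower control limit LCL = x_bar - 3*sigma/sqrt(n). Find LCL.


LCL = 96.0 - 3 * 8.8 / sqrt(10)

87.65


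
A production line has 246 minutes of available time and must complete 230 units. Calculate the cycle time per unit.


Formula: CT = Available Time / Number of Units
CT = 246 min / 230 units
CT = 1.07 min/unit

1.07 min/unit


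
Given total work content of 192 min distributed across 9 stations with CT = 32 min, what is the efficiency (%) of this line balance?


Formula: Efficiency = Sum of Task Times / (N_stations * CT) * 100
Total station capacity = 9 stations * 32 min = 288 min
Efficiency = 192 / 288 * 100 = 66.7%

66.7%


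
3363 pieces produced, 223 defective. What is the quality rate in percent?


Formula: Quality Rate = Good Pieces / Total Pieces * 100
Good pieces = 3363 - 223 = 3140
QR = 3140 / 3363 * 100 = 93.4%

93.4%


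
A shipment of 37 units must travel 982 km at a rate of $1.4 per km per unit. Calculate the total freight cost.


TC = dist * cost * units = 982 * 1.4 * 37 = $50867.60

$50867.60


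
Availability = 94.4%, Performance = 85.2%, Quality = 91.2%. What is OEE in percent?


Formula: OEE = Availability * Performance * Quality / 10000
A * P = 94.4% * 85.2% / 100 = 80.43%
OEE = 80.43% * 91.2% / 100 = 73.4%

73.4%


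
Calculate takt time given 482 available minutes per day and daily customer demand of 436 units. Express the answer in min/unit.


Formula: Takt Time = Available Production Time / Customer Demand
Takt = 482 min/day / 436 units/day
Takt = 1.11 min/unit

1.11 min/unit


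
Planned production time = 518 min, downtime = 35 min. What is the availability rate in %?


Formula: Availability = (Planned Time - Downtime) / Planned Time * 100
Uptime = 518 - 35 = 483 min
Availability = 483 / 518 * 100 = 93.2%

93.2%


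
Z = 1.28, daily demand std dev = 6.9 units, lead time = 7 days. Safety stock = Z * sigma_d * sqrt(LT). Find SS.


Formula: SS = z * sigma_d * sqrt(LT)
sqrt(LT) = sqrt(7) = 2.6458
SS = 1.28 * 6.9 * 2.6458
SS = 23.4 units

23.4 units


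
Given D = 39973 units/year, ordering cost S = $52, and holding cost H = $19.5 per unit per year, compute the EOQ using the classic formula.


Formula: EOQ = sqrt(2 * D * S / H)
Numerator: 2 * 39973 * 52 = 4157192
2DS/H = 4157192 / 19.5 = 213189.3
EOQ = sqrt(213189.3) = 461.7 units

461.7 units


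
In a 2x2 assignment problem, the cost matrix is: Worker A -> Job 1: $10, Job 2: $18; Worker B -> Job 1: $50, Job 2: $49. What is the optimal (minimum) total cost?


Option 1: A->1 + B->2 = $10 + $49 = $59
Option 2: A->2 + B->1 = $18 + $50 = $68
Min cost = min($59, $68) = $59

$59


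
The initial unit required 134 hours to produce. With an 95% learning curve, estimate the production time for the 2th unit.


Formula: T_n = T_1 * (learning_rate)^(log2(n)) where learning_rate = rate/100
Doublings = log2(2) = 1
T_n = 134 * 0.95^1
T_n = 134 * 0.95 = 127.3 hours

127.3 hours


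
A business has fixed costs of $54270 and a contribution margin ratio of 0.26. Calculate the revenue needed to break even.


Formula: BER = Fixed Costs / Contribution Margin Ratio
BER = $54270 / 0.26
BER = $208730.77 (to the nearest cent)

$208730.77


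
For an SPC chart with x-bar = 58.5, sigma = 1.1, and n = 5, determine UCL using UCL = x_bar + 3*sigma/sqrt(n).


UCL = 58.5 + 3 * 1.1 / sqrt(5)

59.98


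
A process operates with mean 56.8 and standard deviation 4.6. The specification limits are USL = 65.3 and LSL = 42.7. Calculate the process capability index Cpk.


Cpu = (65.3 - 56.8) / (3 * 4.6) = 0.62
Cpl = (56.8 - 42.7) / (3 * 4.6) = 1.02
Cpk = min(0.62, 1.02) = 0.62

0.62


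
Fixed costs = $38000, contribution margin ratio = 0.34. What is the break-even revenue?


Formula: BER = Fixed Costs / Contribution Margin Ratio
BER = $38000 / 0.34
BER = $111764.71 (to the nearest cent)

$111764.71


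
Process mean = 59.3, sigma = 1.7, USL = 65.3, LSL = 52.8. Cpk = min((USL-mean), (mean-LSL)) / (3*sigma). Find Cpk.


Cpu = (65.3 - 59.3) / (3 * 1.7) = 1.18
Cpl = (59.3 - 52.8) / (3 * 1.7) = 1.27
Cpk = min(1.18, 1.27) = 1.18

1.18


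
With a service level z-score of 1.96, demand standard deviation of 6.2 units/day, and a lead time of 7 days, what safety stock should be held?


Formula: SS = z * sigma_d * sqrt(LT)
sqrt(LT) = sqrt(7) = 2.6458
SS = 1.96 * 6.2 * 2.6458
SS = 32.2 units

32.2 units


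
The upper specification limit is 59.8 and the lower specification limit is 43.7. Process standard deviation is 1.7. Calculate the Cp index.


Cp = (59.8 - 43.7) / (6 * 1.7)

1.58


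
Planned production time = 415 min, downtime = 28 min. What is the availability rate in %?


Formula: Availability = (Planned Time - Downtime) / Planned Time * 100
Uptime = 415 - 28 = 387 min
Availability = 387 / 415 * 100 = 93.3%

93.3%


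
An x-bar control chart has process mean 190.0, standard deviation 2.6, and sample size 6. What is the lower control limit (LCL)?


LCL = 190.0 - 3 * 2.6 / sqrt(6)

186.82


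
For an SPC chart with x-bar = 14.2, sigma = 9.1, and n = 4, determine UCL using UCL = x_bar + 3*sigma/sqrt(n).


UCL = 14.2 + 3 * 9.1 / sqrt(4)

27.85


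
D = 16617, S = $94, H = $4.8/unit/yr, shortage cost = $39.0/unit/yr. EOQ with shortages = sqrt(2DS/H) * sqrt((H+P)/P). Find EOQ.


Formula: EOQ* = sqrt(2DS/H) * sqrt((H+P)/P)
Base EOQ = sqrt(2*16617*94/4.8) = 806.74 units
Correction = sqrt((4.8+39.0)/39.0) = 1.05975
EOQ* = 806.74 * 1.05975 = 854.9 units

854.9 units


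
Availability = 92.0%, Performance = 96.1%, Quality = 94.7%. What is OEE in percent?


Formula: OEE = Availability * Performance * Quality / 10000
A * P = 92.0% * 96.1% / 100 = 88.41%
OEE = 88.41% * 94.7% / 100 = 83.7%

83.7%


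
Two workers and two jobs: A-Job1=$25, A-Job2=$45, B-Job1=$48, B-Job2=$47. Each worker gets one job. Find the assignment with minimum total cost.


Option 1: A->1 + B->2 = $25 + $47 = $72
Option 2: A->2 + B->1 = $45 + $48 = $93
Min cost = min($72, $93) = $72

$72


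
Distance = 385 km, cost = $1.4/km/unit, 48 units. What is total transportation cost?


TC = dist * cost * units = 385 * 1.4 * 48 = $25872.00

$25872.00


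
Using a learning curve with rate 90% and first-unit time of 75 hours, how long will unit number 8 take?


Formula: T_n = T_1 * (learning_rate)^(log2(n)) where learning_rate = rate/100
Doublings = log2(8) = 3
T_n = 75 * 0.9^3
T_n = 75 * 0.729 = 54.7 hours

54.7 hours


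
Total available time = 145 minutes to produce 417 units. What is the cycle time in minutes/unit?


Formula: CT = Available Time / Number of Units
CT = 145 min / 417 units
CT = 0.35 min/unit

0.35 min/unit


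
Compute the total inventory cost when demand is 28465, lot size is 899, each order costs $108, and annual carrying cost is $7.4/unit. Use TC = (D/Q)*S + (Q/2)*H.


TC = 28465/899 * 108 + 899/2 * 7.4

$6745.90


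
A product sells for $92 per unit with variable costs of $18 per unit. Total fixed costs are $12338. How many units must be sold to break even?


Formula: BEQ = Fixed Costs / (Price - Variable Cost)
Contribution margin = $92 - $18 = $74/unit
BEQ = ceil($12338 / $74/unit) = ceil(166.73) = 167 units

167 units


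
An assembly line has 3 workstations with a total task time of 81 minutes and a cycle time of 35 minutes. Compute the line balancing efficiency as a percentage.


Formula: Efficiency = Sum of Task Times / (N_stations * CT) * 100
Total station capacity = 3 stations * 35 min = 105 min
Efficiency = 81 / 105 * 100 = 77.1%

77.1%


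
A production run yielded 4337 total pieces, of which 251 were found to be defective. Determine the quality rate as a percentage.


Formula: Quality Rate = Good Pieces / Total Pieces * 100
Good pieces = 4337 - 251 = 4086
QR = 4086 / 4337 * 100 = 94.2%

94.2%


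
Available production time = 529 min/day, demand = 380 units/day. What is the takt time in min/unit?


Formula: Takt Time = Available Production Time / Customer Demand
Takt = 529 min/day / 380 units/day
Takt = 1.39 min/unit

1.39 min/unit


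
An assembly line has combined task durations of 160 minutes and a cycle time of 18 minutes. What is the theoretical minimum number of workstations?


Formula: N_min = ceil(Sum of Task Times / Cycle Time)
N_min = ceil(160 min / 18 min) = ceil(8.8889)
N_min = 9 stations

9


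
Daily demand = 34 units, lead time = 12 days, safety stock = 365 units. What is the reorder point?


Formula: ROP = (Daily Demand * Lead Time) + Safety Stock
Demand during lead time = 34 * 12 = 408 units
ROP = 408 + 365 = 773 units

773 units


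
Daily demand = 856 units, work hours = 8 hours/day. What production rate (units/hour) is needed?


Formula: Production Rate = Daily Demand / Available Hours
Rate = 856 units/day / 8 hours/day
Rate = 107.0 units/hour

107.0 units/hour


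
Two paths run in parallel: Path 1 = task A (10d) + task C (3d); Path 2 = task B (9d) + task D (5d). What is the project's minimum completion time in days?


Path 1 = 10 + 3 = 13 days
Path 2 = 9 + 5 = 14 days
Duration = max(13, 14) = 14 days

14 days


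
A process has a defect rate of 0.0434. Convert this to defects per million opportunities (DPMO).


DPMO = defect_rate * 1000000 = 0.0434 * 1000000

43400


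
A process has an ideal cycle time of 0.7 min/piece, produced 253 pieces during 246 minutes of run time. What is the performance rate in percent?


Formula: Performance = (Ideal CT * Total Count) / Run Time * 100
Ideal output time = 0.7 * 253 = 177.1 min
Performance = 177.1 / 246 * 100 = 72.0%

72.0%


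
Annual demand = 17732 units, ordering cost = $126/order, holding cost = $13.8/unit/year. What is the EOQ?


Formula: EOQ = sqrt(2 * D * S / H)
Numerator: 2 * 17732 * 126 = 4468464
2DS/H = 4468464 / 13.8 = 323801.7
EOQ = sqrt(323801.7) = 569.0 units

569.0 units


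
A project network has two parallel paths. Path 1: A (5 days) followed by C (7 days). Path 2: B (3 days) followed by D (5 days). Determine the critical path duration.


Path 1 = 5 + 7 = 12 days
Path 2 = 3 + 5 = 8 days
Duration = max(12, 8) = 12 days

12 days


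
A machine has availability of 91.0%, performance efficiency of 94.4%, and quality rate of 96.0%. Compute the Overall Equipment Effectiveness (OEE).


Formula: OEE = Availability * Performance * Quality / 10000
A * P = 91.0% * 94.4% / 100 = 85.9%
OEE = 85.9% * 96.0% / 100 = 82.5%

82.5%


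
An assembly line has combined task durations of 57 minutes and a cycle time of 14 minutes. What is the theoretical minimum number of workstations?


Formula: N_min = ceil(Sum of Task Times / Cycle Time)
N_min = ceil(57 min / 14 min) = ceil(4.0714)
N_min = 5 stations

5


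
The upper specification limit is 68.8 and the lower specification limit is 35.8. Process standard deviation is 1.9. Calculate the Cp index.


Cp = (68.8 - 35.8) / (6 * 1.9)

2.89


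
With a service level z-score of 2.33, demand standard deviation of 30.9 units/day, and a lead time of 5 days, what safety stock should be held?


Formula: SS = z * sigma_d * sqrt(LT)
sqrt(LT) = sqrt(5) = 2.2361
SS = 2.33 * 30.9 * 2.2361
SS = 161.0 units

161.0 units


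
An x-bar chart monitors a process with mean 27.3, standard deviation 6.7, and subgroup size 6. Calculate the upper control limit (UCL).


UCL = 27.3 + 3 * 6.7 / sqrt(6)

35.51


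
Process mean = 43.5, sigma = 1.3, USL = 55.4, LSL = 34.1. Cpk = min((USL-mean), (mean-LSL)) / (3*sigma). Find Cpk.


Cpu = (55.4 - 43.5) / (3 * 1.3) = 3.05
Cpl = (43.5 - 34.1) / (3 * 1.3) = 2.41
Cpk = min(3.05, 2.41) = 2.41

2.41


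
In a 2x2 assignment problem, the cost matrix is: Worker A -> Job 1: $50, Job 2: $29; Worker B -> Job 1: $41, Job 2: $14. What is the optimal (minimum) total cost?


Option 1: A->1 + B->2 = $50 + $14 = $64
Option 2: A->2 + B->1 = $29 + $41 = $70
Min cost = min($64, $70) = $64

$64


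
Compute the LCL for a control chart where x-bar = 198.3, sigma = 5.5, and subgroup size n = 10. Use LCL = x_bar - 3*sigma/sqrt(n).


LCL = 198.3 - 3 * 5.5 / sqrt(10)

193.08


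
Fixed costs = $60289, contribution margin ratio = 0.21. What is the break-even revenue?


Formula: BER = Fixed Costs / Contribution Margin Ratio
BER = $60289 / 0.21
BER = $287090.48 (to the nearest cent)

$287090.48


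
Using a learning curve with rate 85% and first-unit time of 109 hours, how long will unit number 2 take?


Formula: T_n = T_1 * (learning_rate)^(log2(n)) where learning_rate = rate/100
Doublings = log2(2) = 1
T_n = 109 * 0.85^1
T_n = 109 * 0.85 = 92.7 hours

92.7 hours


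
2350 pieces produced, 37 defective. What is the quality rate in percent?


Formula: Quality Rate = Good Pieces / Total Pieces * 100
Good pieces = 2350 - 37 = 2313
QR = 2313 / 2350 * 100 = 98.4%

98.4%


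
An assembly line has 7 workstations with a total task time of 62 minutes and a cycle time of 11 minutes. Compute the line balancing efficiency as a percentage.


Formula: Efficiency = Sum of Task Times / (N_stations * CT) * 100
Total station capacity = 7 stations * 11 min = 77 min
Efficiency = 62 / 77 * 100 = 80.5%

80.5%


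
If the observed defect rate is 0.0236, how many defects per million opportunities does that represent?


DPMO = defect_rate * 1000000 = 0.0236 * 1000000

23600


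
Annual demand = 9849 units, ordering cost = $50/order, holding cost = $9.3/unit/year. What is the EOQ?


Formula: EOQ = sqrt(2 * D * S / H)
Numerator: 2 * 9849 * 50 = 984900
2DS/H = 984900 / 9.3 = 105903.2
EOQ = sqrt(105903.2) = 325.4 units

325.4 units


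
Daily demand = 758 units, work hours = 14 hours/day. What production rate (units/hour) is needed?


Formula: Production Rate = Daily Demand / Available Hours
Rate = 758 units/day / 14 hours/day
Rate = 54.1 units/hour

54.1 units/hour


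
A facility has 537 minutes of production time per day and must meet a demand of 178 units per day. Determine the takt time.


Formula: Takt Time = Available Production Time / Customer Demand
Takt = 537 min/day / 178 units/day
Takt = 3.02 min/unit

3.02 min/unit


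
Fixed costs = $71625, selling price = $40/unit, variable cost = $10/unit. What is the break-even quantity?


Formula: BEQ = Fixed Costs / (Price - Variable Cost)
Contribution margin = $40 - $10 = $30/unit
BEQ = ceil($71625 / $30/unit) = ceil(2387.5) = 2388 units

2388 units


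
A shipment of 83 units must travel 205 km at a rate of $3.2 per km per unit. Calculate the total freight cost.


TC = dist * cost * units = 205 * 3.2 * 83 = $54448.00

$54448.00


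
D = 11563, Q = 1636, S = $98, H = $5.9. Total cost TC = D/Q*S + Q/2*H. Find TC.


TC = 11563/1636 * 98 + 1636/2 * 5.9

$5518.85


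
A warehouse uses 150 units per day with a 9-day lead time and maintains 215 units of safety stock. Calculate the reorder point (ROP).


Formula: ROP = (Daily Demand * Lead Time) + Safety Stock
Demand during lead time = 150 * 9 = 1350 units
ROP = 1350 + 215 = 1565 units

1565 units


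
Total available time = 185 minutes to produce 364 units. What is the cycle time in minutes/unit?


Formula: CT = Available Time / Number of Units
CT = 185 min / 364 units
CT = 0.51 min/unit

0.51 min/unit


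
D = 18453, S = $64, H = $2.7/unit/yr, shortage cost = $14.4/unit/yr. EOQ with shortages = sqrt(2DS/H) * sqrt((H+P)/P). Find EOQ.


Formula: EOQ* = sqrt(2DS/H) * sqrt((H+P)/P)
Base EOQ = sqrt(2*18453*64/2.7) = 935.31 units
Correction = sqrt((2.7+14.4)/14.4) = 1.08972
EOQ* = 935.31 * 1.08972 = 1019.2 units

1019.2 units


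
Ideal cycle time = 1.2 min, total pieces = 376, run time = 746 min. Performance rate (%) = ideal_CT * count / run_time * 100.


Formula: Performance = (Ideal CT * Total Count) / Run Time * 100
Ideal output time = 1.2 * 376 = 451.2 min
Performance = 451.2 / 746 * 100 = 60.5%

60.5%


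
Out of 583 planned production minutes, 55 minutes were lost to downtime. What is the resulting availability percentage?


Formula: Availability = (Planned Time - Downtime) / Planned Time * 100
Uptime = 583 - 55 = 528 min
Availability = 528 / 583 * 100 = 90.6%

90.6%


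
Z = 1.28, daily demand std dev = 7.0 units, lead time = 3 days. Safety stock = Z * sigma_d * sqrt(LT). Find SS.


Formula: SS = z * sigma_d * sqrt(LT)
sqrt(LT) = sqrt(3) = 1.7321
SS = 1.28 * 7.0 * 1.7321
SS = 15.5 units

15.5 units


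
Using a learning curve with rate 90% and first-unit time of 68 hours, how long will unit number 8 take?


Formula: T_n = T_1 * (learning_rate)^(log2(n)) where learning_rate = rate/100
Doublings = log2(8) = 3
T_n = 68 * 0.9^3
T_n = 68 * 0.729 = 49.6 hours

49.6 hours


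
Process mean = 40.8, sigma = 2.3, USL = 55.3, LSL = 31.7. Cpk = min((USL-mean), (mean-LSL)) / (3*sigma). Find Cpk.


Cpu = (55.3 - 40.8) / (3 * 2.3) = 2.1
Cpl = (40.8 - 31.7) / (3 * 2.3) = 1.32
Cpk = min(2.1, 1.32) = 1.32

1.32


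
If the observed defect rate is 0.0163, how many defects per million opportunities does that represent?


DPMO = defect_rate * 1000000 = 0.0163 * 1000000

16300


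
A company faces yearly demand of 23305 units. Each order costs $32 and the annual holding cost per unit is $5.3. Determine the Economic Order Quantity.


Formula: EOQ = sqrt(2 * D * S / H)
Numerator: 2 * 23305 * 32 = 1491520
2DS/H = 1491520 / 5.3 = 281418.9
EOQ = sqrt(281418.9) = 530.5 units

530.5 units


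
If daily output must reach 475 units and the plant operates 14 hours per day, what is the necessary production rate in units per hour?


Formula: Production Rate = Daily Demand / Available Hours
Rate = 475 units/day / 14 hours/day
Rate = 33.9 units/hour

33.9 units/hour


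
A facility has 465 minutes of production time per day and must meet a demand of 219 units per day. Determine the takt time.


Formula: Takt Time = Available Production Time / Customer Demand
Takt = 465 min/day / 219 units/day
Takt = 2.12 min/unit

2.12 min/unit


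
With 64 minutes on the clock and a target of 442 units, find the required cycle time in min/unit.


Formula: CT = Available Time / Number of Units
CT = 64 min / 442 units
CT = 0.14 min/unit

0.14 min/unit


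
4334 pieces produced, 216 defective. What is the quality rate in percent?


Formula: Quality Rate = Good Pieces / Total Pieces * 100
Good pieces = 4334 - 216 = 4118
QR = 4118 / 4334 * 100 = 95.0%

95.0%


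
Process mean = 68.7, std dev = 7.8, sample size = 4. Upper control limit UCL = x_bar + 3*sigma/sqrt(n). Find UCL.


UCL = 68.7 + 3 * 7.8 / sqrt(4)

80.4


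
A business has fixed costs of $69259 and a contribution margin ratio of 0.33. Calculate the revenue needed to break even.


Formula: BER = Fixed Costs / Contribution Margin Ratio
BER = $69259 / 0.33
BER = $209875.76 (to the nearest cent)

$209875.76


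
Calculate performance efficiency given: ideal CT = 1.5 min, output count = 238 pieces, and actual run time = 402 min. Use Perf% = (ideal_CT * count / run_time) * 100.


Formula: Performance = (Ideal CT * Total Count) / Run Time * 100
Ideal output time = 1.5 * 238 = 357.0 min
Performance = 357.0 / 402 * 100 = 88.8%

88.8%


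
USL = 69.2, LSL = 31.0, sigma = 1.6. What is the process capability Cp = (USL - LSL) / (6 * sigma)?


Cp = (69.2 - 31.0) / (6 * 1.6)

3.98


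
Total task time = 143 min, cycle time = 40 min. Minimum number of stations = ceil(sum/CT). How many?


Formula: N_min = ceil(Sum of Task Times / Cycle Time)
N_min = ceil(143 min / 40 min) = ceil(3.575)
N_min = 4 stations

4


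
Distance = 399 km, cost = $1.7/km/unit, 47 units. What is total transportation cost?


TC = dist * cost * units = 399 * 1.7 * 47 = $31880.10

$31880.10


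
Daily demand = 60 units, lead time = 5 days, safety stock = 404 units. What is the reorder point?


Formula: ROP = (Daily Demand * Lead Time) + Safety Stock
Demand during lead time = 60 * 5 = 300 units
ROP = 300 + 404 = 704 units

704 units


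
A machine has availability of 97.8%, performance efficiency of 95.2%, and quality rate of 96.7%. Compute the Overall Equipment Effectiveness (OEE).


Formula: OEE = Availability * Performance * Quality / 10000
A * P = 97.8% * 95.2% / 100 = 93.11%
OEE = 93.11% * 96.7% / 100 = 90.0%

90.0%


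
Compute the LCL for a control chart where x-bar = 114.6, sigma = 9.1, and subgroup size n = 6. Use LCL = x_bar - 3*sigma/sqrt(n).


LCL = 114.6 - 3 * 9.1 / sqrt(6)

103.45


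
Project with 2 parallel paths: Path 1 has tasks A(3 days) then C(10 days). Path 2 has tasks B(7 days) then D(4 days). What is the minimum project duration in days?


Path 1 = 3 + 10 = 13 days
Path 2 = 7 + 4 = 11 days
Duration = max(13, 11) = 13 days

13 days


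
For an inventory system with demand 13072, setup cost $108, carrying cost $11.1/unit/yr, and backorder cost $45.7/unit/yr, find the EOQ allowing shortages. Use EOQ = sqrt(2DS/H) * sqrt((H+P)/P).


Formula: EOQ* = sqrt(2DS/H) * sqrt((H+P)/P)
Base EOQ = sqrt(2*13072*108/11.1) = 504.36 units
Correction = sqrt((11.1+45.7)/45.7) = 1.11485
EOQ* = 504.36 * 1.11485 = 562.3 units

562.3 units


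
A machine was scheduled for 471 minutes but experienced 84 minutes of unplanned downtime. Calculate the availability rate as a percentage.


Formula: Availability = (Planned Time - Downtime) / Planned Time * 100
Uptime = 471 - 84 = 387 min
Availability = 387 / 471 * 100 = 82.2%

82.2%


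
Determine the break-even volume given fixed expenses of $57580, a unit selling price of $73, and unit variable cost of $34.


Formula: BEQ = Fixed Costs / (Price - Variable Cost)
Contribution margin = $73 - $34 = $39/unit
BEQ = ceil($57580 / $39/unit) = ceil(1476.41) = 1477 units

1477 units


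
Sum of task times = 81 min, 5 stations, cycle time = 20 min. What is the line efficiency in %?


Formula: Efficiency = Sum of Task Times / (N_stations * CT) * 100
Total station capacity = 5 stations * 20 min = 100 min
Efficiency = 81 / 100 * 100 = 81.0%

81.0%


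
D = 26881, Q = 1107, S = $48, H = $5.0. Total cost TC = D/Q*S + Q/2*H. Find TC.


TC = 26881/1107 * 48 + 1107/2 * 5.0

$3933.07


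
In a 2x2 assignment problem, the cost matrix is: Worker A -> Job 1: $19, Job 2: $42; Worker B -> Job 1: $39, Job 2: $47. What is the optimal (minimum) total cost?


Option 1: A->1 + B->2 = $19 + $47 = $66
Option 2: A->2 + B->1 = $42 + $39 = $81
Min cost = min($66, $81) = $66

$66


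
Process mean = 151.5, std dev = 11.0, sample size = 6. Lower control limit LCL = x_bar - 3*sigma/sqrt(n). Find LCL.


LCL = 151.5 - 3 * 11.0 / sqrt(6)

138.03


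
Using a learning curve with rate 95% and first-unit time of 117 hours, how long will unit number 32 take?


Formula: T_n = T_1 * (learning_rate)^(log2(n)) where learning_rate = rate/100
Doublings = log2(32) = 5
T_n = 117 * 0.95^5
T_n = 117 * 0.7738 = 90.5 hours

90.5 hours


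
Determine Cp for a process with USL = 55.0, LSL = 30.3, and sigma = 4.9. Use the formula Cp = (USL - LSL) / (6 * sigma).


Cp = (55.0 - 30.3) / (6 * 4.9)

0.84


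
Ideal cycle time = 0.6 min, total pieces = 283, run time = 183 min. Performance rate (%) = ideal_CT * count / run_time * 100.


Formula: Performance = (Ideal CT * Total Count) / Run Time * 100
Ideal output time = 0.6 * 283 = 169.8 min
Performance = 169.8 / 183 * 100 = 92.8%

92.8%


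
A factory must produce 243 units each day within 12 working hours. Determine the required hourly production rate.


Formula: Production Rate = Daily Demand / Available Hours
Rate = 243 units/day / 12 hours/day
Rate = 20.3 units/hour

20.3 units/hour


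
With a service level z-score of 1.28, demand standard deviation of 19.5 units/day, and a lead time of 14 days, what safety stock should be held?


Formula: SS = z * sigma_d * sqrt(LT)
sqrt(LT) = sqrt(14) = 3.7417
SS = 1.28 * 19.5 * 3.7417
SS = 93.4 units

93.4 units


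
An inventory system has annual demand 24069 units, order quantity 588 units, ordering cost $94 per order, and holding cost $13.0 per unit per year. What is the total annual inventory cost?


TC = 24069/588 * 94 + 588/2 * 13.0

$7669.77


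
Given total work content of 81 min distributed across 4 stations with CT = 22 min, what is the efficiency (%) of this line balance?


Formula: Efficiency = Sum of Task Times / (N_stations * CT) * 100
Total station capacity = 4 stations * 22 min = 88 min
Efficiency = 81 / 88 * 100 = 92.0%

92.0%


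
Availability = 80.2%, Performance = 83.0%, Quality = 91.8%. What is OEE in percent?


Formula: OEE = Availability * Performance * Quality / 10000
A * P = 80.2% * 83.0% / 100 = 66.57%
OEE = 66.57% * 91.8% / 100 = 61.1%

61.1%


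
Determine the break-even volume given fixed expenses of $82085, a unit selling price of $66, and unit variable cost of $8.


Formula: BEQ = Fixed Costs / (Price - Variable Cost)
Contribution margin = $66 - $8 = $58/unit
BEQ = ceil($82085 / $58/unit) = ceil(1415.26) = 1416 units

1416 units


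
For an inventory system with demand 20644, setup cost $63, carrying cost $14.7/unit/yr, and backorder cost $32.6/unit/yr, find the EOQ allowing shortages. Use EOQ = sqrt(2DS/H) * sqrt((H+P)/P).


Formula: EOQ* = sqrt(2DS/H) * sqrt((H+P)/P)
Base EOQ = sqrt(2*20644*63/14.7) = 420.65 units
Correction = sqrt((14.7+32.6)/32.6) = 1.20454
EOQ* = 420.65 * 1.20454 = 506.7 units

506.7 units


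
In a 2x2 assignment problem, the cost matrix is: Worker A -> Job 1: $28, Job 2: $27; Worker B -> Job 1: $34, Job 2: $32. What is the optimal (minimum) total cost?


Option 1: A->1 + B->2 = $28 + $32 = $60
Option 2: A->2 + B->1 = $27 + $34 = $61
Min cost = min($60, $61) = $60

$60


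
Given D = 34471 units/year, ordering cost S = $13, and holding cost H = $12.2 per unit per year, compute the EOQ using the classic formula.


Formula: EOQ = sqrt(2 * D * S / H)
Numerator: 2 * 34471 * 13 = 896246
2DS/H = 896246 / 12.2 = 73462.8
EOQ = sqrt(73462.8) = 271.0 units

271.0 units


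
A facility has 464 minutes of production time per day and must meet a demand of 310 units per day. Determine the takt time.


Formula: Takt Time = Available Production Time / Customer Demand
Takt = 464 min/day / 310 units/day
Takt = 1.5 min/unit

1.5 min/unit


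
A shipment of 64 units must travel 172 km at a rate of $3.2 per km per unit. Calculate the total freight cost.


TC = dist * cost * units = 172 * 3.2 * 64 = $35225.60

$35225.60


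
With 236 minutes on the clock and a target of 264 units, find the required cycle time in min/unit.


Formula: CT = Available Time / Number of Units
CT = 236 min / 264 units
CT = 0.89 min/unit

0.89 min/unit


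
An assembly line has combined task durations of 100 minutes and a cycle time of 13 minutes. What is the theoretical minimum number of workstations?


Formula: N_min = ceil(Sum of Task Times / Cycle Time)
N_min = ceil(100 min / 13 min) = ceil(7.6923)
N_min = 8 stations

8


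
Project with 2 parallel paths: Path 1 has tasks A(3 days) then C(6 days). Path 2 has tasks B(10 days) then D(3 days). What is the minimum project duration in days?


Path 1 = 3 + 6 = 9 days
Path 2 = 10 + 3 = 13 days
Duration = max(9, 13) = 13 days

13 days


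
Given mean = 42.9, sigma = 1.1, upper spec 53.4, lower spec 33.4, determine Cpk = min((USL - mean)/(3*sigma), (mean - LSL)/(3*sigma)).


Cpu = (53.4 - 42.9) / (3 * 1.1) = 3.18
Cpl = (42.9 - 33.4) / (3 * 1.1) = 2.88
Cpk = min(3.18, 2.88) = 2.88

2.88


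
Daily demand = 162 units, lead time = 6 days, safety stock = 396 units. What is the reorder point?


Formula: ROP = (Daily Demand * Lead Time) + Safety Stock
Demand during lead time = 162 * 6 = 972 units
ROP = 972 + 396 = 1368 units

1368 units


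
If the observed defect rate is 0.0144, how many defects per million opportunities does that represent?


DPMO = defect_rate * 1000000 = 0.0144 * 1000000

14400


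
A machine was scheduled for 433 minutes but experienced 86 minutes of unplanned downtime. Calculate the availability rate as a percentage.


Formula: Availability = (Planned Time - Downtime) / Planned Time * 100
Uptime = 433 - 86 = 347 min
Availability = 347 / 433 * 100 = 80.1%

80.1%


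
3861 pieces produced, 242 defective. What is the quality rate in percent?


Formula: Quality Rate = Good Pieces / Total Pieces * 100
Good pieces = 3861 - 242 = 3619
QR = 3619 / 3861 * 100 = 93.7%

93.7%


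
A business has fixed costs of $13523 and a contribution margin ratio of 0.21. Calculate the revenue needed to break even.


Formula: BER = Fixed Costs / Contribution Margin Ratio
BER = $13523 / 0.21
BER = $64395.24 (to the nearest cent)

$64395.24


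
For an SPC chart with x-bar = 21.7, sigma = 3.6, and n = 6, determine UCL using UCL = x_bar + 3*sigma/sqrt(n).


UCL = 21.7 + 3 * 3.6 / sqrt(6)

26.11


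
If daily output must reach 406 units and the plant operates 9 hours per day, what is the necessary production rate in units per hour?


Formula: Production Rate = Daily Demand / Available Hours
Rate = 406 units/day / 9 hours/day
Rate = 45.1 units/hour

45.1 units/hour


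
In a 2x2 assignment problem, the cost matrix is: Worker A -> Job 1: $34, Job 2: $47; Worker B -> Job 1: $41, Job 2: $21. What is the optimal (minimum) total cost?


Option 1: A->1 + B->2 = $34 + $21 = $55
Option 2: A->2 + B->1 = $47 + $41 = $88
Min cost = min($55, $88) = $55

$55


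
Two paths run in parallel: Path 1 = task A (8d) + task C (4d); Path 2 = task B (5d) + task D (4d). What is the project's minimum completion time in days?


Path 1 = 8 + 4 = 12 days
Path 2 = 5 + 4 = 9 days
Duration = max(12, 9) = 12 days

12 days


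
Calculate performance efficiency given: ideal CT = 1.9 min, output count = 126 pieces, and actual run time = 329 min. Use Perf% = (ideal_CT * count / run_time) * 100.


Formula: Performance = (Ideal CT * Total Count) / Run Time * 100
Ideal output time = 1.9 * 126 = 239.4 min
Performance = 239.4 / 329 * 100 = 72.8%

72.8%


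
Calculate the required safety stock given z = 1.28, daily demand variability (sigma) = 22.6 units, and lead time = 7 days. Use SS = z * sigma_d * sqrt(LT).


Formula: SS = z * sigma_d * sqrt(LT)
sqrt(LT) = sqrt(7) = 2.6458
SS = 1.28 * 22.6 * 2.6458
SS = 76.5 units

76.5 units


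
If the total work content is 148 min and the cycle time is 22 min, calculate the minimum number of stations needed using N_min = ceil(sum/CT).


Formula: N_min = ceil(Sum of Task Times / Cycle Time)
N_min = ceil(148 min / 22 min) = ceil(6.7273)
N_min = 7 stations

7
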